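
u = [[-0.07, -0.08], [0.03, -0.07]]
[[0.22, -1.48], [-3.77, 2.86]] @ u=[[-0.06, 0.09], [0.35, 0.10]]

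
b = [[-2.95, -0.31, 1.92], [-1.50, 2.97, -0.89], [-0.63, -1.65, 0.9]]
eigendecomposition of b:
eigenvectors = [[0.89, -0.52, 0.17], [0.31, -0.42, -0.87], [0.33, -0.74, 0.46]]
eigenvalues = [-2.35, -0.48, 3.75]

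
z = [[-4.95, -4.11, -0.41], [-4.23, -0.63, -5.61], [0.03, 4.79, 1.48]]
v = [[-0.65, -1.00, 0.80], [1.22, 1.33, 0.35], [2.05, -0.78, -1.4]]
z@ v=[[-2.64, -0.2, -4.82], [-9.52, 7.77, 4.25], [8.86, 5.19, -0.37]]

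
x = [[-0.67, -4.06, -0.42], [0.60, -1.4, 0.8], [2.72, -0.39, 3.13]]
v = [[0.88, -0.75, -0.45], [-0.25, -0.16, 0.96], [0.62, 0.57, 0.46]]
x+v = [[0.21, -4.81, -0.87], [0.35, -1.56, 1.76], [3.34, 0.18, 3.59]]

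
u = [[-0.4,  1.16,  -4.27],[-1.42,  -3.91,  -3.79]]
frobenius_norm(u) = 7.17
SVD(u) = [[-0.53, -0.85], [-0.85, 0.53]] @ diag([6.2688001818050925, 3.4798339444002817]) @ [[0.23, 0.43, 0.87], [-0.12, -0.88, 0.46]]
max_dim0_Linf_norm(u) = 4.27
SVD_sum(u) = [[-0.75, -1.43, -2.9], [-1.20, -2.29, -4.64]] + [[0.35, 2.59, -1.37], [-0.22, -1.62, 0.85]]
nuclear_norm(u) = 9.75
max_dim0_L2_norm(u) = 5.71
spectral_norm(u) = 6.27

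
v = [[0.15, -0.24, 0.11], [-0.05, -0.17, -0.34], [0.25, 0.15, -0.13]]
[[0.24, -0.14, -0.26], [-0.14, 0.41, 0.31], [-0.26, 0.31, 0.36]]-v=[[0.09,0.1,-0.37], [-0.09,0.58,0.65], [-0.51,0.16,0.49]]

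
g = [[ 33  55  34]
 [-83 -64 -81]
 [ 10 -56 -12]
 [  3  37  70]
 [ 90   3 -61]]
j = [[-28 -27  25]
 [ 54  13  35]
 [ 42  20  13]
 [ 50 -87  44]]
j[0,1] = -27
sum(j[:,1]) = -81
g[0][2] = 34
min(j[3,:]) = -87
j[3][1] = -87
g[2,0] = 10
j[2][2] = 13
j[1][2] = 35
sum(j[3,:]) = 7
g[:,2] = [34, -81, -12, 70, -61]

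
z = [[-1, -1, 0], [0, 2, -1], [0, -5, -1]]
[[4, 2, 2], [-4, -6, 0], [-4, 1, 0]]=z @[[-4, -1, -2], [0, -1, 0], [4, 4, 0]]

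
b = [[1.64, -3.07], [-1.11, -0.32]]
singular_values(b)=[3.49, 1.13]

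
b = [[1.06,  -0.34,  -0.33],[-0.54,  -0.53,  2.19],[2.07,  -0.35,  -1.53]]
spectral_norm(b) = 3.35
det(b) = -0.01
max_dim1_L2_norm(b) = 2.6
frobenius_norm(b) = 3.67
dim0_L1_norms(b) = [3.67, 1.22, 4.05]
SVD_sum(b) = [[0.61, -0.01, -0.72], [-1.30, 0.02, 1.53], [1.63, -0.03, -1.91]] + [[0.45, -0.33, 0.39], [0.76, -0.55, 0.66], [0.44, -0.32, 0.38]] + [[-0.0,-0.0,-0.00], [0.00,0.00,0.00], [0.00,0.0,0.0]]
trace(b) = -1.00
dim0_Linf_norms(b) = [2.07, 0.53, 2.19]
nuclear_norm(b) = 4.85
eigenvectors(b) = [[0.39+0.05j, 0.39-0.05j, (0.12+0j)], [(0.86+0j), (0.86-0j), 0.97+0.00j], [0.33+0.05j, (0.33-0.05j), (-0.23+0j)]]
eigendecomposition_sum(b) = [[0.74-0.39j, (-0.18+0.11j), (-0.39+0.25j)], [(1.49-1.05j), (-0.36+0.28j), (-0.77+0.65j)], [0.62-0.31j, (-0.15+0.08j), (-0.33+0.2j)]] + [[(0.74+0.39j), (-0.18-0.11j), (-0.39-0.25j)], [(1.49+1.05j), (-0.36-0.28j), (-0.77-0.65j)], [0.62+0.31j, (-0.15-0.08j), -0.33-0.20j]] + [[-0.43+0.00j,(0.02-0j),(0.45-0j)], [-3.52+0.00j,0.19-0.00j,3.73-0.00j], [0.82-0.00j,(-0.04+0j),(-0.87+0j)]]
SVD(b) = [[-0.28, -0.45, -0.85], [0.6, -0.77, 0.21], [-0.75, -0.45, 0.49]] @ diag([3.352181905772827, 1.492605086251692, 0.002554819922782136]) @ [[-0.65, 0.01, 0.76],[-0.66, 0.48, -0.57],[0.37, 0.88, 0.30]]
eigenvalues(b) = [(0.05+0.09j), (0.05-0.09j), (-1.11+0j)]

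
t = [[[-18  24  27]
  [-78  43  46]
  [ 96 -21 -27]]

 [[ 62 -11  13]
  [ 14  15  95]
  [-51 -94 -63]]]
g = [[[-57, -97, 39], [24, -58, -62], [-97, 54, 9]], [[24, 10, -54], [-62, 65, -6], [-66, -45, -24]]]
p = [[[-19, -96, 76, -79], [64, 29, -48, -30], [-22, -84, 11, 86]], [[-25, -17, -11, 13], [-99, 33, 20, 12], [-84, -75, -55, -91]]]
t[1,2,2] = -63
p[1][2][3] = -91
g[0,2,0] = -97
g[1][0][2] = -54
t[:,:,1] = [[24, 43, -21], [-11, 15, -94]]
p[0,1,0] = 64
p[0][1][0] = 64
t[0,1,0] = -78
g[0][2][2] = 9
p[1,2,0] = -84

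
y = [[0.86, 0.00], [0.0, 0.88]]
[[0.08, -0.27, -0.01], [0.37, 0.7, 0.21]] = y@[[0.09,-0.31,-0.01], [0.42,0.80,0.24]]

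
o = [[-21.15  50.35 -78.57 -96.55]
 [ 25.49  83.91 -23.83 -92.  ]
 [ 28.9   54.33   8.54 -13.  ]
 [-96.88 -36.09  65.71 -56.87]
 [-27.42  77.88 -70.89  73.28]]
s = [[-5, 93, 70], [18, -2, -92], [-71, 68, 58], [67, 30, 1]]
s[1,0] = 18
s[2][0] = -71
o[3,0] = -96.88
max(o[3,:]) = 65.71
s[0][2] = 70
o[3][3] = -56.87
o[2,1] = 54.33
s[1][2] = -92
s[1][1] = -2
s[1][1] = -2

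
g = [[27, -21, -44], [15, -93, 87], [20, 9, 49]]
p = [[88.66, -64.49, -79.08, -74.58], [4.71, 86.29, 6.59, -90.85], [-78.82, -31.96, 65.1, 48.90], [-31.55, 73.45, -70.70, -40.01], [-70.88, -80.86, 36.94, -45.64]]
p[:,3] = [-74.58, -90.85, 48.9, -40.01, -45.64]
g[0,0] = 27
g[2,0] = 20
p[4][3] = -45.64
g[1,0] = 15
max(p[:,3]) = 48.9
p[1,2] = 6.59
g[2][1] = 9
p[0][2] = -79.08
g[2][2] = 49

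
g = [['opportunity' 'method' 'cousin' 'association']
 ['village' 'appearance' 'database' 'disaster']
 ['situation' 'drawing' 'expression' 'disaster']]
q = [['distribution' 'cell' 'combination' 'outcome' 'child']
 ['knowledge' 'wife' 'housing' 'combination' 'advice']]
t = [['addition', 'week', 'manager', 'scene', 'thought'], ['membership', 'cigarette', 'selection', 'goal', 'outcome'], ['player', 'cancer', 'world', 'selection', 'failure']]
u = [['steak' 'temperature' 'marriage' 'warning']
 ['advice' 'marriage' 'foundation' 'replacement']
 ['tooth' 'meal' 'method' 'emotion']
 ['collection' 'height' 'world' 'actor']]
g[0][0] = 'opportunity'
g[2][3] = 'disaster'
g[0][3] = 'association'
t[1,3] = 'goal'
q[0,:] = ['distribution', 'cell', 'combination', 'outcome', 'child']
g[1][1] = 'appearance'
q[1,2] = 'housing'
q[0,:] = ['distribution', 'cell', 'combination', 'outcome', 'child']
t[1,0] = 'membership'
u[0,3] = 'warning'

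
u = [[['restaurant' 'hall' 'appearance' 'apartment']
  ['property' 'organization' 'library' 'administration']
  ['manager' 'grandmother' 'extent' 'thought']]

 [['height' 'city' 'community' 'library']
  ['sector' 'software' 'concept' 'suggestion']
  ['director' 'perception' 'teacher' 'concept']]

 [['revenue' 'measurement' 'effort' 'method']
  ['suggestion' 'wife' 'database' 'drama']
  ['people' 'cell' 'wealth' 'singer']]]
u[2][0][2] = 'effort'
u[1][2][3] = 'concept'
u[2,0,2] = 'effort'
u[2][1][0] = 'suggestion'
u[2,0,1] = 'measurement'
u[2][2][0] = 'people'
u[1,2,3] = 'concept'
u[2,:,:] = [['revenue', 'measurement', 'effort', 'method'], ['suggestion', 'wife', 'database', 'drama'], ['people', 'cell', 'wealth', 'singer']]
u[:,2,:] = [['manager', 'grandmother', 'extent', 'thought'], ['director', 'perception', 'teacher', 'concept'], ['people', 'cell', 'wealth', 'singer']]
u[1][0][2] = 'community'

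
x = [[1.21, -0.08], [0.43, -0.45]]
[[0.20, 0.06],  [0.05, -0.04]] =x @ [[0.17, 0.06], [0.06, 0.15]]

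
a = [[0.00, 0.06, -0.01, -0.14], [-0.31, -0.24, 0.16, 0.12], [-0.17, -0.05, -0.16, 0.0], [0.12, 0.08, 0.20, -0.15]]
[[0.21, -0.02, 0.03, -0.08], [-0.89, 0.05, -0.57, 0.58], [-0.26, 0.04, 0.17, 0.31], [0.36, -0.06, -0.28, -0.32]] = a @ [[2.21, 0.15, 0.11, -1.72], [-0.33, -0.58, 1.4, 0.03], [-0.59, -0.2, -1.63, -0.13], [-1.62, -0.08, 0.53, 0.59]]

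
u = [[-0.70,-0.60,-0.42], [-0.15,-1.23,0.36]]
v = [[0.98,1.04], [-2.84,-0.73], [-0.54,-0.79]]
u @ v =[[1.24, 0.04], [3.15, 0.46]]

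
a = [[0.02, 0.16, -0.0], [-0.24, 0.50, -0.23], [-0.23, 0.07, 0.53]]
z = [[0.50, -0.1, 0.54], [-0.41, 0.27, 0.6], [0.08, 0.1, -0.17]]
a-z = [[-0.48,0.26,-0.54], [0.17,0.23,-0.83], [-0.31,-0.03,0.70]]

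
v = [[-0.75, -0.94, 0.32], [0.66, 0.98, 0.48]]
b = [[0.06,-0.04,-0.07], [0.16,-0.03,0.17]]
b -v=[[0.81, 0.90, -0.39], [-0.5, -1.01, -0.31]]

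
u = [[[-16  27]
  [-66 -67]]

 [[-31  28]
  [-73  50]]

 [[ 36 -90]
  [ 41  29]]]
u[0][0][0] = -16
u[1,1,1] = 50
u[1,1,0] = -73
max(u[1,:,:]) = 50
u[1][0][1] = 28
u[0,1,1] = -67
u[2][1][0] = 41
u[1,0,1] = 28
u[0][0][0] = -16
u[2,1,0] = 41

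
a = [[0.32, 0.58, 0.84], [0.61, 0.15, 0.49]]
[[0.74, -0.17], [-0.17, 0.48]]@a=[[0.13, 0.4, 0.54], [0.24, -0.03, 0.09]]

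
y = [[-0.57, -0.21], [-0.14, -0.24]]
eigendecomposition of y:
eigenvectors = [[-0.94, 0.46],[-0.33, -0.89]]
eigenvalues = [-0.64, -0.17]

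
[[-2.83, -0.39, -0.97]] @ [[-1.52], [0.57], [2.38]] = [[1.77]]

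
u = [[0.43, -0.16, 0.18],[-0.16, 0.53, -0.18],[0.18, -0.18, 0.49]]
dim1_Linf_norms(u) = [0.43, 0.53, 0.49]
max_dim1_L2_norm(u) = 0.58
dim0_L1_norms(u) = [0.77, 0.87, 0.85]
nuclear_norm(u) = 1.45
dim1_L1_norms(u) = [0.77, 0.87, 0.85]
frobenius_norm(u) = 0.94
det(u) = 0.08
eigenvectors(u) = [[-0.51,0.79,0.35], [0.62,0.06,0.78], [-0.59,-0.61,0.52]]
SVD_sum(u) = [[0.22, -0.26, 0.25], [-0.26, 0.32, -0.31], [0.25, -0.31, 0.29]] + [[0.04, 0.09, 0.06],[0.09, 0.21, 0.14],[0.06, 0.14, 0.09]] + [[0.17, 0.01, -0.13], [0.01, 0.00, -0.01], [-0.13, -0.01, 0.1]]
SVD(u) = [[-0.51, 0.35, 0.79], [0.62, 0.78, 0.06], [-0.59, 0.52, -0.61]] @ diag([0.8335095193537856, 0.3393227626094891, 0.2771677180367253]) @ [[-0.51, 0.62, -0.59], [0.35, 0.78, 0.52], [0.79, 0.06, -0.61]]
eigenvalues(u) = [0.83, 0.28, 0.34]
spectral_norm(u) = 0.83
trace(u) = 1.45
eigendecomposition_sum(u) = [[0.22, -0.26, 0.25],  [-0.26, 0.32, -0.31],  [0.25, -0.31, 0.29]] + [[0.17, 0.01, -0.13], [0.01, 0.00, -0.01], [-0.13, -0.01, 0.1]] + [[0.04, 0.09, 0.06], [0.09, 0.21, 0.14], [0.06, 0.14, 0.09]]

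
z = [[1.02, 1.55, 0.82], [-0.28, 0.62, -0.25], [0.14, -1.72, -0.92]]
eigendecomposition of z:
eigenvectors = [[(-0.78+0j),-0.78-0.00j,-0.40+0.00j], [0.06-0.45j,0.06+0.45j,0.07+0.00j], [(-0.01+0.43j),-0.01-0.43j,0.91+0.00j]]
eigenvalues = [(0.91+0.45j), (0.91-0.45j), (-1.11+0j)]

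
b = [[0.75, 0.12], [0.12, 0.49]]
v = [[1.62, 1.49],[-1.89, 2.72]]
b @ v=[[0.99, 1.44], [-0.73, 1.51]]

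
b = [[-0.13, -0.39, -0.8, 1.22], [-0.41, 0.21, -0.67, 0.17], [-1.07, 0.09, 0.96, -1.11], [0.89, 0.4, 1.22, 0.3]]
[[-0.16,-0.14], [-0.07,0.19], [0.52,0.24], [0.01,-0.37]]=b @ [[-0.25, -0.17], [-0.07, 0.15], [0.22, -0.18], [-0.04, -0.2]]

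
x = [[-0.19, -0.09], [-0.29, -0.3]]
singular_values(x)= [0.46, 0.07]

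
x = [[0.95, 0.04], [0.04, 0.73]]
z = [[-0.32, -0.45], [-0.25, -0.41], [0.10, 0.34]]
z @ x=[[-0.32,-0.34],[-0.25,-0.31],[0.11,0.25]]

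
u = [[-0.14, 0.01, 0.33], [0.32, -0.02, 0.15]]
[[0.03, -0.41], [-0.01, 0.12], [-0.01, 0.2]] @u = [[-0.14,0.01,-0.05], [0.04,-0.0,0.01], [0.07,-0.00,0.03]]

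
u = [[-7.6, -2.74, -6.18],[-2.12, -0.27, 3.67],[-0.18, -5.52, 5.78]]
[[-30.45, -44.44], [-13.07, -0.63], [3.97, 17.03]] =u @ [[5.16, 4.32], [-1.62, -0.86], [-0.7, 2.26]]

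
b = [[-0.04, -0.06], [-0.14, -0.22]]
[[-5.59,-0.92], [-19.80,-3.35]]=b @ [[106.70, 1.92],[22.1, 14.02]]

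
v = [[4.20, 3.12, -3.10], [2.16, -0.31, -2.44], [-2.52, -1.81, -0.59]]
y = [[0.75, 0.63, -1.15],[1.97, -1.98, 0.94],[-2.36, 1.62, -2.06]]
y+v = [[4.95,  3.75,  -4.25], [4.13,  -2.29,  -1.5], [-4.88,  -0.19,  -2.65]]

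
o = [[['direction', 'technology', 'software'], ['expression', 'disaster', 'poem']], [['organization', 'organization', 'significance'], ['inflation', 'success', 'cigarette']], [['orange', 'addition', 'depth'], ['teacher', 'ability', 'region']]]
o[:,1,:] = [['expression', 'disaster', 'poem'], ['inflation', 'success', 'cigarette'], ['teacher', 'ability', 'region']]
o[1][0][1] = 'organization'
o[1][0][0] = 'organization'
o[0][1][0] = 'expression'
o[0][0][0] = 'direction'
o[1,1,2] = 'cigarette'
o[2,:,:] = [['orange', 'addition', 'depth'], ['teacher', 'ability', 'region']]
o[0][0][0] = 'direction'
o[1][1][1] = 'success'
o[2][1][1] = 'ability'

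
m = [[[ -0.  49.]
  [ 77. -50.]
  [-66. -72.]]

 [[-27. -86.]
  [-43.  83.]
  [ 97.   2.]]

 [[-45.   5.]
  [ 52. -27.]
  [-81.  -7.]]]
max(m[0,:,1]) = 49.0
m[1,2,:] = [97.0, 2.0]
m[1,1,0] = -43.0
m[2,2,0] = -81.0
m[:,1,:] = [[77.0, -50.0], [-43.0, 83.0], [52.0, -27.0]]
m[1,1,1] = 83.0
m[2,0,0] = -45.0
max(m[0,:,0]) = 77.0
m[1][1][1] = 83.0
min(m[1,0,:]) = -86.0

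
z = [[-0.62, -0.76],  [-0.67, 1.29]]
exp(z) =[[0.84, -1.33], [-1.17, 4.19]]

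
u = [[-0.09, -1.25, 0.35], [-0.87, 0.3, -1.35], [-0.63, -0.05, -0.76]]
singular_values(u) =[1.96, 1.22, 0.05]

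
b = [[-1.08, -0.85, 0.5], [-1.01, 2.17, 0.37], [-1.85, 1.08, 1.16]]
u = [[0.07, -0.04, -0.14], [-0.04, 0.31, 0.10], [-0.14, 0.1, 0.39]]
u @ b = [[0.22, -0.3, -0.14], [-0.45, 0.81, 0.21], [-0.67, 0.76, 0.42]]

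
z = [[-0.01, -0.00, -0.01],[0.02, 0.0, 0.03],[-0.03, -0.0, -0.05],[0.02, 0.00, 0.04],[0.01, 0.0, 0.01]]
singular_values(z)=[0.08, 0.01, 0.0]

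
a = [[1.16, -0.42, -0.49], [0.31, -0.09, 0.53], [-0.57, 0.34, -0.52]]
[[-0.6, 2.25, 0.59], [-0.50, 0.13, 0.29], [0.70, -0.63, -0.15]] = a@[[-0.71, 1.51, 1.23], [0.08, -0.38, 1.84], [-0.52, -0.7, 0.14]]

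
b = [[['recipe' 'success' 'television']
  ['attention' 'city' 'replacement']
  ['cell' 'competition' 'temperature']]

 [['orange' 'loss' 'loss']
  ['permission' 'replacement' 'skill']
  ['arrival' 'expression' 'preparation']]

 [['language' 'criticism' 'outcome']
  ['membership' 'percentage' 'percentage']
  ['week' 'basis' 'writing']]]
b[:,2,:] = [['cell', 'competition', 'temperature'], ['arrival', 'expression', 'preparation'], ['week', 'basis', 'writing']]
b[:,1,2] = ['replacement', 'skill', 'percentage']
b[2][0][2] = 'outcome'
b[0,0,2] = 'television'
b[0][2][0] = 'cell'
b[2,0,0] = 'language'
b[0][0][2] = 'television'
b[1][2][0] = 'arrival'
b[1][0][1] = 'loss'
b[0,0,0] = 'recipe'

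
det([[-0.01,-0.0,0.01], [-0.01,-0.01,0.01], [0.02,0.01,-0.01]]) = 0.000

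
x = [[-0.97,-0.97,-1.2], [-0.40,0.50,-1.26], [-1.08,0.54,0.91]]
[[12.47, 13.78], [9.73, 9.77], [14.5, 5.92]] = x @ [[-13.55, -9.08], [3.30, 0.6], [-2.11, -4.63]]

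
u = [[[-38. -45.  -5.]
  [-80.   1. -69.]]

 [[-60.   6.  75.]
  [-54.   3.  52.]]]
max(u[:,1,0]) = -54.0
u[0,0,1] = -45.0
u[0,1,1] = 1.0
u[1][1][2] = 52.0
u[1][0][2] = 75.0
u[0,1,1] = 1.0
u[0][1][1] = 1.0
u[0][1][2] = -69.0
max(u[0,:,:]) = 1.0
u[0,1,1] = 1.0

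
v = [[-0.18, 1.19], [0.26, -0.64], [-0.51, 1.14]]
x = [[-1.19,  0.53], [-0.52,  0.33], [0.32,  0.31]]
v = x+[[1.01, 0.66], [0.78, -0.97], [-0.83, 0.83]]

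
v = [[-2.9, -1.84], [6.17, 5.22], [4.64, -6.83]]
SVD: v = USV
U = [[0.33, 0.22], [-0.83, -0.41], [0.46, -0.89]]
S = [8.95, 8.07]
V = [[-0.44, -0.9], [-0.90, 0.44]]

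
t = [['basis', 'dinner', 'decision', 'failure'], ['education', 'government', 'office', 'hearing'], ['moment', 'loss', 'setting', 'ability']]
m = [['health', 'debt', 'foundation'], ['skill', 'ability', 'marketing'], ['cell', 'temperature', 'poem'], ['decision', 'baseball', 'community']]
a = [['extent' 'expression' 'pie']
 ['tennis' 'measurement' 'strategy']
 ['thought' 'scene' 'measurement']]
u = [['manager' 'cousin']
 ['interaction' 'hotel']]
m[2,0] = 'cell'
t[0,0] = 'basis'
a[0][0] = 'extent'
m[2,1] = 'temperature'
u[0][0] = 'manager'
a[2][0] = 'thought'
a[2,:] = ['thought', 'scene', 'measurement']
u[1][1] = 'hotel'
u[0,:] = ['manager', 'cousin']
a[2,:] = ['thought', 'scene', 'measurement']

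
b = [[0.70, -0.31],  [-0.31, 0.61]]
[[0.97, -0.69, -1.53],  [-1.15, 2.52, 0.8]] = b@[[0.71,1.09,-2.07], [-1.53,4.69,0.26]]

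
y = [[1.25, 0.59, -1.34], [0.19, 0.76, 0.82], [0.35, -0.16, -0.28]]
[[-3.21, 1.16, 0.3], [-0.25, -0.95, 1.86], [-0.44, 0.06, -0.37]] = y@[[-1.00, -0.75, 0.24], [-1.12, 0.42, 1.62], [0.97, -1.38, 0.71]]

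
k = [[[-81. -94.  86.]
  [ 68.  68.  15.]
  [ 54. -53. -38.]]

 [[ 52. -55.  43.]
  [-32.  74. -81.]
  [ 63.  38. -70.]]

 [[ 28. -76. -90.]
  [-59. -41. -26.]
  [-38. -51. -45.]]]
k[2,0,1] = -76.0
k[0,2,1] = -53.0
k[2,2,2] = -45.0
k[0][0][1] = -94.0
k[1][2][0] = 63.0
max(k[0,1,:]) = 68.0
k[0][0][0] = -81.0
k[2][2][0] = -38.0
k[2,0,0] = 28.0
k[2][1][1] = -41.0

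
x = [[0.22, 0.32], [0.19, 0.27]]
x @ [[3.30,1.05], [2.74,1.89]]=[[1.6,0.84], [1.37,0.71]]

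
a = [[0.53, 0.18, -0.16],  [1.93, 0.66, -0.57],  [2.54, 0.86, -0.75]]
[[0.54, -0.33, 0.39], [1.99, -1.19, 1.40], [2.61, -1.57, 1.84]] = a @ [[1.29, -0.73, 0.23], [1.14, 0.76, 0.58], [2.19, 0.49, -1.01]]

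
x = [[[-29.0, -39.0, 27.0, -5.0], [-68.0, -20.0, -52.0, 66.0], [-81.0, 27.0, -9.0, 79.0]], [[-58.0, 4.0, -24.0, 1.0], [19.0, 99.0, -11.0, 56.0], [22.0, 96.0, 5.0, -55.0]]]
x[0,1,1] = -20.0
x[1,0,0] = -58.0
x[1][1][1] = 99.0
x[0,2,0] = -81.0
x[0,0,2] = 27.0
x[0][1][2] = -52.0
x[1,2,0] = 22.0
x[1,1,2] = -11.0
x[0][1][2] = -52.0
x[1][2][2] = 5.0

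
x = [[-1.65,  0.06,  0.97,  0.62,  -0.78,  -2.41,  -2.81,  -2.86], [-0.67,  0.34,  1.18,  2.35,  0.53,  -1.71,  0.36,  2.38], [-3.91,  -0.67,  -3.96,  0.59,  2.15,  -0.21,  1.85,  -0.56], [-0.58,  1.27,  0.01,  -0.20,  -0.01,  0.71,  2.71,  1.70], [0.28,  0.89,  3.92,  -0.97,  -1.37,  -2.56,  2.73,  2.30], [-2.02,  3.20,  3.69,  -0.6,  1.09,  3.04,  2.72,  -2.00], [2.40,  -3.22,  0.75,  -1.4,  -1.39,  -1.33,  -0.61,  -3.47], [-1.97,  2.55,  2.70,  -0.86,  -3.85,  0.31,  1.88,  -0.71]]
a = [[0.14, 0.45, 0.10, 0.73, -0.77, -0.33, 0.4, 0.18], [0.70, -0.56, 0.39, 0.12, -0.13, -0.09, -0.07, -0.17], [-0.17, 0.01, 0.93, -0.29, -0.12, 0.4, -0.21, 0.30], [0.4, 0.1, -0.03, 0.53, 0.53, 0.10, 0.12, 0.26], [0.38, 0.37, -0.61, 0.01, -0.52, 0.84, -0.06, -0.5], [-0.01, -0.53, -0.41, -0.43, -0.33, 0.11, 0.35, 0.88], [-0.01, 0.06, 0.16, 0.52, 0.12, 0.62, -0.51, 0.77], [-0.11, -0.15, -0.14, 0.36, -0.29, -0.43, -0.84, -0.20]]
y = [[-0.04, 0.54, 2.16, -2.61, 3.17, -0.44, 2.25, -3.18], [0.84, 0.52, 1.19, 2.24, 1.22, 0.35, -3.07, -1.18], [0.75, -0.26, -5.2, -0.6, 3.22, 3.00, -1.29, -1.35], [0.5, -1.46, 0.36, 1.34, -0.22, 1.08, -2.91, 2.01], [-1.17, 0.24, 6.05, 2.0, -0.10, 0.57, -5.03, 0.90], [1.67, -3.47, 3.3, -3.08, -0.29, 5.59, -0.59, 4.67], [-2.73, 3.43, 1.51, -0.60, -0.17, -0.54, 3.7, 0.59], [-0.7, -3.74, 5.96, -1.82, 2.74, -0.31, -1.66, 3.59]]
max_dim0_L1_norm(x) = 17.18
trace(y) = 9.40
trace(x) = -5.12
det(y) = -5385.19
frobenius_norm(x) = 16.02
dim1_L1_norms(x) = [12.16, 9.52, 13.9, 7.19, 15.02, 18.36, 14.57, 14.83]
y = x @ a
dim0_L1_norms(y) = [8.4, 13.66, 25.73, 14.29, 11.13, 11.88, 20.5, 17.47]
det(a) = 0.31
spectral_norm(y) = 13.23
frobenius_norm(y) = 19.90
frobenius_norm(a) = 3.33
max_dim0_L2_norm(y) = 10.89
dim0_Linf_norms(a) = [0.7, 0.56, 0.93, 0.73, 0.77, 0.84, 0.84, 0.88]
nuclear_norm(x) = 38.53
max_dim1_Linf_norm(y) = 6.05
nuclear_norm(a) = 8.78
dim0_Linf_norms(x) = [3.91, 3.22, 3.96, 2.35, 3.85, 3.04, 2.81, 3.47]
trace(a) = -0.08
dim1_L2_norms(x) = [5.15, 4.06, 6.34, 3.57, 6.19, 7.08, 5.9, 6.11]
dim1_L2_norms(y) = [6.1, 4.45, 7.13, 4.25, 8.27, 9.42, 6.02, 8.75]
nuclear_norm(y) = 45.46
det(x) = -16629.60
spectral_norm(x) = 9.63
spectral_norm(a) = 1.55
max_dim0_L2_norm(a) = 1.37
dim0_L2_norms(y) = [3.69, 6.37, 10.89, 5.58, 5.44, 6.51, 8.17, 7.3]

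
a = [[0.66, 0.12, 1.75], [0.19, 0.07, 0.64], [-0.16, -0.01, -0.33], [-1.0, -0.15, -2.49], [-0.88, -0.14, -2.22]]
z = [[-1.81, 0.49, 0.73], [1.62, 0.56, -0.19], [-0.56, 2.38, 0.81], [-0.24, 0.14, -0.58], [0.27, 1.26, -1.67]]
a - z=[[2.47, -0.37, 1.02],  [-1.43, -0.49, 0.83],  [0.4, -2.39, -1.14],  [-0.76, -0.29, -1.91],  [-1.15, -1.40, -0.55]]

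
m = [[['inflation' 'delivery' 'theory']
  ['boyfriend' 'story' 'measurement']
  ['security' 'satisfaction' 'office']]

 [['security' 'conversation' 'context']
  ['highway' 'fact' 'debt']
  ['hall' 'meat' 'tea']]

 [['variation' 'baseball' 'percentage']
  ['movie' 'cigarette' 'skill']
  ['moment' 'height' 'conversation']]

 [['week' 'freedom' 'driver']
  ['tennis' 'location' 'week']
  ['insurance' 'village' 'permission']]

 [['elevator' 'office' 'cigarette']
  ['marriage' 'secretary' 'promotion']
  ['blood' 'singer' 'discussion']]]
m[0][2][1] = 'satisfaction'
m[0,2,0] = 'security'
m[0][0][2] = 'theory'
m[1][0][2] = 'context'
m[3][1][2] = 'week'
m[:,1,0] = ['boyfriend', 'highway', 'movie', 'tennis', 'marriage']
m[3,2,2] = 'permission'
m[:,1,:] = [['boyfriend', 'story', 'measurement'], ['highway', 'fact', 'debt'], ['movie', 'cigarette', 'skill'], ['tennis', 'location', 'week'], ['marriage', 'secretary', 'promotion']]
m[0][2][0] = 'security'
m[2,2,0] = 'moment'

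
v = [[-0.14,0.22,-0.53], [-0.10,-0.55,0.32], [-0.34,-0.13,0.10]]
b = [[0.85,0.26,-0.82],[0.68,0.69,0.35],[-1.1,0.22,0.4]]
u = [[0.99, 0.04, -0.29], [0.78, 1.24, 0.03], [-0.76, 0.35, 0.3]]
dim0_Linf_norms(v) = [0.34, 0.55, 0.53]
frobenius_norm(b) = 1.99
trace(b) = 1.94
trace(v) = -0.59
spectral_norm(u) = 1.65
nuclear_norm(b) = 3.09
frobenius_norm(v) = 0.95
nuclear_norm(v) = 1.46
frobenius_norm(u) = 2.00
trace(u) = 2.53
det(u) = -0.00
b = v + u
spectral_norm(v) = 0.83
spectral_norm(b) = 1.70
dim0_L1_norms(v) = [0.58, 0.9, 0.95]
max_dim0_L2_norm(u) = 1.47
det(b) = -0.75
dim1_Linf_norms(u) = [0.99, 1.24, 0.76]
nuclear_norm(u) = 2.78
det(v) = 0.07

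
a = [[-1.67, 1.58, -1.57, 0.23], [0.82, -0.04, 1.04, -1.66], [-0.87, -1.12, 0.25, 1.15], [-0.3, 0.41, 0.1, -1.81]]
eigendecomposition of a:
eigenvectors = [[(-0.39-0.14j), -0.39+0.14j, 0.82+0.00j, (0.82-0j)], [(0.29-0.31j), (0.29+0.31j), -0.19+0.25j, (-0.19-0.25j)], [(0.79+0j), (0.79-0j), 0.07-0.04j, (0.07+0.04j)], [0.12-0.06j, (0.12+0.06j), (0.31+0.36j), 0.31-0.36j]]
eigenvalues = [(0.46+0.5j), (0.46-0.5j), (-2.09+0.65j), (-2.09-0.65j)]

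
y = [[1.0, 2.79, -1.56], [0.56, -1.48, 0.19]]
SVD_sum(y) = [[0.69,  2.93,  -1.43], [-0.26,  -1.12,  0.54]] + [[0.31, -0.14, -0.13], [0.82, -0.36, -0.35]]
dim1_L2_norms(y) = [3.35, 1.59]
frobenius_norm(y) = 3.71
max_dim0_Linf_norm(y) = 2.79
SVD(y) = [[-0.93, 0.36], [0.36, 0.93]] @ diag([3.562292549055981, 1.0333788245073756]) @ [[-0.21, -0.88, 0.43],[0.85, -0.38, -0.37]]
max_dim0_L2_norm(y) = 3.16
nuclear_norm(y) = 4.60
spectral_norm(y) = 3.56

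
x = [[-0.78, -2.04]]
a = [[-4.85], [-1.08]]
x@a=[[5.99]]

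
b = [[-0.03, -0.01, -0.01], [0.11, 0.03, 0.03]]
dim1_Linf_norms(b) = [0.03, 0.11]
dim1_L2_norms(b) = [0.03, 0.12]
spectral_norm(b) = 0.12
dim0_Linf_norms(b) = [0.11, 0.03, 0.03]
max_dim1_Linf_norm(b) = 0.11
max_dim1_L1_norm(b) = 0.17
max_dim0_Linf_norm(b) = 0.11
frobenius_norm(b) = 0.12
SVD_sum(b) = [[-0.03, -0.01, -0.01], [0.11, 0.03, 0.03]] + [[0.00, -0.00, -0.00],[0.0, -0.0, -0.00]]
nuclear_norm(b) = 0.12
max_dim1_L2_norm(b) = 0.12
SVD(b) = [[-0.27,0.96],[0.96,0.27]] @ diag([0.12245270421277224, 0.0023098118926239072]) @ [[0.93, 0.26, 0.26], [0.36, -0.66, -0.66]]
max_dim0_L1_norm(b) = 0.14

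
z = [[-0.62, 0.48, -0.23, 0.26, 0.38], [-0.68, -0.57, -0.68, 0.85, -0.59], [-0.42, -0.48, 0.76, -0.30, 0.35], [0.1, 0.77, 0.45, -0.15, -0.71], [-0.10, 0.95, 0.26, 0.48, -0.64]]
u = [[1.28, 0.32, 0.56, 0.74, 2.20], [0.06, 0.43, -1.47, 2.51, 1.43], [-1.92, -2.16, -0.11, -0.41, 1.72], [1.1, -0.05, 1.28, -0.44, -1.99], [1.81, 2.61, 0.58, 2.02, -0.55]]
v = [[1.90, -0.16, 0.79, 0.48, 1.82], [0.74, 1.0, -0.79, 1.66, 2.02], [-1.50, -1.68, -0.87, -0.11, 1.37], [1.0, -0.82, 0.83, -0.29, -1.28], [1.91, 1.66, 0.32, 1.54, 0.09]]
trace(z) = -1.22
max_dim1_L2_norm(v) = 3.0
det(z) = 0.58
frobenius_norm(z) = 2.71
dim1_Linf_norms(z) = [0.62, 0.85, 0.76, 0.77, 0.95]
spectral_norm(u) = 5.14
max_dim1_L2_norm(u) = 3.85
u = v + z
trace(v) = 1.83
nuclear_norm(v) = 11.08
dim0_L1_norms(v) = [7.05, 5.32, 3.6, 4.08, 6.58]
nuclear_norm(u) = 13.37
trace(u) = 0.61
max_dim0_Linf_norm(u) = 2.61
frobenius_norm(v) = 6.12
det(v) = -3.43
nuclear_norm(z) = 5.43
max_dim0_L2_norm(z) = 1.51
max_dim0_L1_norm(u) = 7.89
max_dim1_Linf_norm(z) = 0.95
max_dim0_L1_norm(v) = 7.05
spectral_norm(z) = 1.72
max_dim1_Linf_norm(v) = 2.02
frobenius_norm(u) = 7.17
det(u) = -34.99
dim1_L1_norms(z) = [1.97, 3.37, 2.31, 2.18, 2.43]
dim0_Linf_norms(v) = [1.91, 1.68, 0.87, 1.66, 2.02]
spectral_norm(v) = 4.48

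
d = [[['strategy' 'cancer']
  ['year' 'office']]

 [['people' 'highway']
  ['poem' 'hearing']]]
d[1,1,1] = 'hearing'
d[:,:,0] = [['strategy', 'year'], ['people', 'poem']]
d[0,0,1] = 'cancer'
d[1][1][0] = 'poem'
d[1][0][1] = 'highway'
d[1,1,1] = 'hearing'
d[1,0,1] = 'highway'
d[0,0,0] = 'strategy'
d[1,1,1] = 'hearing'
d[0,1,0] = 'year'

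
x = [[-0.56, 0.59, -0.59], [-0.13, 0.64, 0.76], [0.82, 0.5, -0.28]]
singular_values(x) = [1.01, 1.0, 1.0]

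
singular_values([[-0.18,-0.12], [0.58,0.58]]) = [0.85, 0.04]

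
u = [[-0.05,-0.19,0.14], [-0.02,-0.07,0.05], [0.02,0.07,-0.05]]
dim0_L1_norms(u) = [0.09, 0.33, 0.24]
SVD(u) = [[-0.89, 0.46, -0.00], [-0.33, -0.63, 0.71], [0.33, 0.63, 0.71]] @ diag([0.271648085215444, 0.0027051430244838634, 3.1080228653141013e-20]) @ [[0.21, 0.79, -0.58], [0.79, 0.21, 0.58], [0.58, -0.58, -0.58]]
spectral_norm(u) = 0.27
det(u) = 0.00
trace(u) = -0.17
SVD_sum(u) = [[-0.05, -0.19, 0.14], [-0.02, -0.07, 0.05], [0.02, 0.07, -0.05]] + [[0.00, 0.00, 0.00], [-0.0, -0.00, -0.00], [0.0, 0.0, 0.0]] + [[-0.0, 0.00, 0.0],[0.0, -0.0, -0.00],[0.00, -0.0, -0.0]]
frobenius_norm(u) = 0.27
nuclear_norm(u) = 0.27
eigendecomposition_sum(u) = [[-0.05,-0.19,0.14],[-0.02,-0.07,0.05],[0.02,0.07,-0.05]] + [[0.00,-0.0,0.0], [-0.00,0.0,-0.00], [0.0,-0.0,0.0]] + [[-0.00, -0.0, -0.00], [0.0, 0.00, 0.0], [0.00, 0.00, 0.00]]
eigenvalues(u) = [-0.17, 0.0, 0.0]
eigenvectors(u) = [[-0.88, -0.97, -0.58], [-0.33, 0.16, 0.58], [0.33, -0.16, 0.58]]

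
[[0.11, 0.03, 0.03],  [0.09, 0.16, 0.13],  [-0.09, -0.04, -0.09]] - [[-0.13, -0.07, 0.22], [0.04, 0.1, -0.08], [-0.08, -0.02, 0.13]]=[[0.24, 0.1, -0.19],[0.05, 0.06, 0.21],[-0.01, -0.02, -0.22]]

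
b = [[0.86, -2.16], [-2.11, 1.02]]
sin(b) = [[-0.45, -0.5],[-0.49, -0.41]]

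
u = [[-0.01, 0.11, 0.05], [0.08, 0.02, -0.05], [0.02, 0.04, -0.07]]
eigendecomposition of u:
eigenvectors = [[-0.75+0.00j, -0.77+0.00j, (-0.77-0j)],[(-0.62+0j), 0.55-0.02j, 0.55+0.02j],[-0.24+0.00j, (-0.16-0.26j), (-0.16+0.26j)]]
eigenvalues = [(0.1+0j), (-0.08+0.02j), (-0.08-0.02j)]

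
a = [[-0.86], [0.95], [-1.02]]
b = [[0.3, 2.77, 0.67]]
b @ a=[[1.69]]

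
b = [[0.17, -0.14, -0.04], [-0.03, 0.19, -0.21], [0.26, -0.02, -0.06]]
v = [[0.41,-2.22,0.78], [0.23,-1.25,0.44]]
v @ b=[[0.34,-0.49,0.4],[0.19,-0.28,0.23]]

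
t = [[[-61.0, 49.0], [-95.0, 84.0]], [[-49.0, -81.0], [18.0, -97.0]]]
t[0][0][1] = 49.0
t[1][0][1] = -81.0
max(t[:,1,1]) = 84.0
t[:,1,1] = [84.0, -97.0]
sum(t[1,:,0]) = -31.0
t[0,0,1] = 49.0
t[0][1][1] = 84.0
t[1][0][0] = -49.0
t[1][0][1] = -81.0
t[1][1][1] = -97.0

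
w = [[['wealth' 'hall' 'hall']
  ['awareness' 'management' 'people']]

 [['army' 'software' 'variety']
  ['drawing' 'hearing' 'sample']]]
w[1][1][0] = 'drawing'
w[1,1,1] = 'hearing'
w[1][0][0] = 'army'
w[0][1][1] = 'management'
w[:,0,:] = [['wealth', 'hall', 'hall'], ['army', 'software', 'variety']]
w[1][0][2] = 'variety'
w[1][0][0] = 'army'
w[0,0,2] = 'hall'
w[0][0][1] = 'hall'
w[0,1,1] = 'management'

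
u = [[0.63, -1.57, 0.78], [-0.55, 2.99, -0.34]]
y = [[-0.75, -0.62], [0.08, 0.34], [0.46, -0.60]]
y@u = [[-0.13, -0.68, -0.37], [-0.14, 0.89, -0.05], [0.62, -2.52, 0.56]]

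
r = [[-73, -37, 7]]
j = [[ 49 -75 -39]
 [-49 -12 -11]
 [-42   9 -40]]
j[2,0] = -42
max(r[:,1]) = -37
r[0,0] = -73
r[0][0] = -73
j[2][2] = -40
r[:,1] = [-37]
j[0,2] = -39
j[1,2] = -11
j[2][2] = -40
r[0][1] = -37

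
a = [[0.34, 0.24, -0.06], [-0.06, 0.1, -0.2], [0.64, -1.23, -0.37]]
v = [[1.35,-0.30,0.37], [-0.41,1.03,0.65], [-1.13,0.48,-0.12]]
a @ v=[[0.43, 0.12, 0.29], [0.1, 0.03, 0.07], [1.79, -1.64, -0.52]]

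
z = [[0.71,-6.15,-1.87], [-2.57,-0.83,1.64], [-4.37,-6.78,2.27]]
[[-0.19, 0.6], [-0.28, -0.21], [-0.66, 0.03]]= z@[[0.13,0.03], [0.03,-0.06], [0.05,-0.11]]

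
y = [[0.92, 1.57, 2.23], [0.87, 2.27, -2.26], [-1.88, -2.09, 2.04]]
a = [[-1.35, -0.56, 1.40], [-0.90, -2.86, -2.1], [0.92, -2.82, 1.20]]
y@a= [[-0.6, -11.29, 0.67], [-5.30, -0.61, -6.26], [6.30, 1.28, 4.20]]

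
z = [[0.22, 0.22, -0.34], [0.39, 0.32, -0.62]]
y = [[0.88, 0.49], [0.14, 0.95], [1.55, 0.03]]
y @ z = [[0.38, 0.35, -0.6], [0.40, 0.33, -0.64], [0.35, 0.35, -0.55]]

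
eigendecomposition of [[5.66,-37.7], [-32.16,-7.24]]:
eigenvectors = [[0.79, 0.67],  [-0.61, 0.74]]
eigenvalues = [34.62, -36.2]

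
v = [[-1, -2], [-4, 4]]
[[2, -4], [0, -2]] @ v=[[14, -20], [8, -8]]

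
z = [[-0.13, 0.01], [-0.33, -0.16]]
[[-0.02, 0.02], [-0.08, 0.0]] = z@[[0.2, -0.11],[0.11, 0.2]]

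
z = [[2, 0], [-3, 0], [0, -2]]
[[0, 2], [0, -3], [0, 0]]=z @ [[0, 1], [0, 0]]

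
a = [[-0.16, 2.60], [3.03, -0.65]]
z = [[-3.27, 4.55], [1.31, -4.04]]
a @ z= [[3.93,-11.23],[-10.76,16.41]]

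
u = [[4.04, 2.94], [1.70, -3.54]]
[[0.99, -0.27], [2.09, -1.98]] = u @ [[0.50,-0.35],[-0.35,0.39]]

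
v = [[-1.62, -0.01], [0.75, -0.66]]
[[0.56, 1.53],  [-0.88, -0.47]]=v @ [[-0.35, -0.94], [0.94, -0.35]]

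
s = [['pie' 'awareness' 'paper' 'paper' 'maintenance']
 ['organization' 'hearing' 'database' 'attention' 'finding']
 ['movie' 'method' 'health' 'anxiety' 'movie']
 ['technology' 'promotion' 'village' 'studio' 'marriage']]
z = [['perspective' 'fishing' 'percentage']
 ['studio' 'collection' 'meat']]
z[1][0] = 'studio'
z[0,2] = 'percentage'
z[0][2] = 'percentage'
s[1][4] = 'finding'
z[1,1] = 'collection'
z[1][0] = 'studio'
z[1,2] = 'meat'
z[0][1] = 'fishing'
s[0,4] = 'maintenance'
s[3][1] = 'promotion'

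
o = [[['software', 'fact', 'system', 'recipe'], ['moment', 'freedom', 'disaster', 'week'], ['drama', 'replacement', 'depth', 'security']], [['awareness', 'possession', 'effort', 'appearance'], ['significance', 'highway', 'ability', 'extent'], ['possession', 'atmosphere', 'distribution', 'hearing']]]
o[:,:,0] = [['software', 'moment', 'drama'], ['awareness', 'significance', 'possession']]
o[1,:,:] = [['awareness', 'possession', 'effort', 'appearance'], ['significance', 'highway', 'ability', 'extent'], ['possession', 'atmosphere', 'distribution', 'hearing']]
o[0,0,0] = 'software'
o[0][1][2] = 'disaster'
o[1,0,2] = 'effort'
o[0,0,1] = 'fact'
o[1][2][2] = 'distribution'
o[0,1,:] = ['moment', 'freedom', 'disaster', 'week']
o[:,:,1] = [['fact', 'freedom', 'replacement'], ['possession', 'highway', 'atmosphere']]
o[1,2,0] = 'possession'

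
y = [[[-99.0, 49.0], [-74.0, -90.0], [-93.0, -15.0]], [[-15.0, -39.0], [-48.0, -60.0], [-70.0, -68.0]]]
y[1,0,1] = -39.0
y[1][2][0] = -70.0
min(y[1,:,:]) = -70.0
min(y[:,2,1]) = -68.0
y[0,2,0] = -93.0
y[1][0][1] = -39.0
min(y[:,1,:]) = -90.0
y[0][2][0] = -93.0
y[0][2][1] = -15.0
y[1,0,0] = -15.0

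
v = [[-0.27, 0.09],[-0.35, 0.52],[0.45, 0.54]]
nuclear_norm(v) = 1.38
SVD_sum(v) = [[0.01, 0.03], [0.09, 0.43], [0.12, 0.61]] + [[-0.28,0.06], [-0.44,0.09], [0.33,-0.07]]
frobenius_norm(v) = 0.98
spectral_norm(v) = 0.76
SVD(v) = [[-0.04, 0.45], [-0.58, 0.72], [-0.81, -0.53]] @ diag([0.7599969775401479, 0.6248236504245337]) @ [[-0.2, -0.98], [-0.98, 0.2]]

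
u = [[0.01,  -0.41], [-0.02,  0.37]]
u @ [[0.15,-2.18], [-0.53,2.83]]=[[0.22, -1.18], [-0.2, 1.09]]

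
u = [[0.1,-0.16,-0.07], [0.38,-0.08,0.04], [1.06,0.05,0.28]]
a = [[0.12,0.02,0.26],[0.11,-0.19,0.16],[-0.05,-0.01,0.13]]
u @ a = [[-0.00, 0.03, -0.01], [0.03, 0.02, 0.09], [0.12, 0.01, 0.32]]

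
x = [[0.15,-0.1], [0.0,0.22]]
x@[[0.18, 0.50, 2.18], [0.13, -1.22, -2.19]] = [[0.01, 0.2, 0.55], [0.03, -0.27, -0.48]]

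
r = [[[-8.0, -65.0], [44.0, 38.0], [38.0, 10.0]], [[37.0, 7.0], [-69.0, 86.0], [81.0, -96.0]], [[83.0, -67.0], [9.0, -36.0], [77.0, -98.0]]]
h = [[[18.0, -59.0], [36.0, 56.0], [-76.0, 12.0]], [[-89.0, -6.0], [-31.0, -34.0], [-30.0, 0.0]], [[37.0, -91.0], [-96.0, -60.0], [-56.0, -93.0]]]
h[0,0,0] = 18.0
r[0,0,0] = -8.0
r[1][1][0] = -69.0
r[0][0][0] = -8.0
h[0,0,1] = -59.0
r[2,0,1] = -67.0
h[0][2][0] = -76.0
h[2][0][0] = 37.0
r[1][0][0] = 37.0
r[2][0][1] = -67.0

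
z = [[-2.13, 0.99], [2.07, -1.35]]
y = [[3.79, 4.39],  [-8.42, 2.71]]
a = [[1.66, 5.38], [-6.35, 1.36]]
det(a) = 36.42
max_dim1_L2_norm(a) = 6.49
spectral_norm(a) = 6.56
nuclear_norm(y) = 14.36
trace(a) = 3.02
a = z + y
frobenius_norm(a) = 8.59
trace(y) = 6.50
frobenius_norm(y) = 10.58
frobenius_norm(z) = 3.41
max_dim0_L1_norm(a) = 8.01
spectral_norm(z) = 3.40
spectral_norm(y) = 9.27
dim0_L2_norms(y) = [9.23, 5.16]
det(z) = 0.83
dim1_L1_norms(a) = [7.04, 7.71]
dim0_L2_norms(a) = [6.56, 5.55]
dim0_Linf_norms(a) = [6.35, 5.38]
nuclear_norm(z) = 3.64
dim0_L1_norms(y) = [12.21, 7.1]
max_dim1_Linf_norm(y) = 8.42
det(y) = 47.23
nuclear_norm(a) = 12.11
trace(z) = -3.48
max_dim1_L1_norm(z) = 3.42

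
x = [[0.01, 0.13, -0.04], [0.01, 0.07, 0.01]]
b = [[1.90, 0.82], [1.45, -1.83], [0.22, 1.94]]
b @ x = [[0.03,0.3,-0.07], [-0.0,0.06,-0.08], [0.02,0.16,0.01]]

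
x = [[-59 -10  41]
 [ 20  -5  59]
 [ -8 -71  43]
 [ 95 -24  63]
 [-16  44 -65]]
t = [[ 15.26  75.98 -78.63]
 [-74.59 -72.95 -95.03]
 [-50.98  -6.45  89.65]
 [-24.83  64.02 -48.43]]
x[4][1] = 44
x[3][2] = 63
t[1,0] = -74.59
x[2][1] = -71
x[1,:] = [20, -5, 59]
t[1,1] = -72.95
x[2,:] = [-8, -71, 43]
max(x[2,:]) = 43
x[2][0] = -8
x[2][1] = -71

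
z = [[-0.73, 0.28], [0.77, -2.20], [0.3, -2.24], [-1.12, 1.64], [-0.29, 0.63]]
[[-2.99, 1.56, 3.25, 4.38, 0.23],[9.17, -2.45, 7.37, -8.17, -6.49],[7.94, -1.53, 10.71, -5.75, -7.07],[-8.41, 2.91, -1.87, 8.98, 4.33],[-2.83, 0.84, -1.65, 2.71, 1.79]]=z @ [[2.88,-1.98,-6.63,-5.29,0.94],[-3.16,0.42,-5.67,1.86,3.28]]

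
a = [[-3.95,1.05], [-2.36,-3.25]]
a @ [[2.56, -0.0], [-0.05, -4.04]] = [[-10.16, -4.24], [-5.88, 13.13]]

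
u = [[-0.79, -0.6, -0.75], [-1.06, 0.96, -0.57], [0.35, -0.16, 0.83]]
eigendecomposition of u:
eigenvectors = [[0.89, 0.13, -0.47], [0.45, -0.92, 0.02], [-0.13, 0.38, 0.88]]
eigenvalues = [-0.98, 1.34, 0.64]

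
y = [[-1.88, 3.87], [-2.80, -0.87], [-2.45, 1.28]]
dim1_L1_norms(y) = [5.75, 3.67, 3.73]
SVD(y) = [[-0.81, 0.46], [-0.27, -0.85], [-0.52, -0.27]] @ diag([5.034893280518683, 3.0657706459857383]) @ [[0.71, -0.71], [0.71, 0.71]]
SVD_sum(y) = [[-2.88,2.87], [-0.97,0.97], [-1.87,1.86]] + [[1.00,1.0], [-1.83,-1.84], [-0.58,-0.58]]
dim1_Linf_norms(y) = [3.87, 2.8, 2.45]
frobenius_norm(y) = 5.89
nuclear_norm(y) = 8.10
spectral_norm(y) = 5.03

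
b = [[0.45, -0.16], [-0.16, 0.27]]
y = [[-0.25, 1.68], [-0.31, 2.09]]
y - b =[[-0.70, 1.84], [-0.15, 1.82]]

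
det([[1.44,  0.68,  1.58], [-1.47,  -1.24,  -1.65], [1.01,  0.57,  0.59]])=0.412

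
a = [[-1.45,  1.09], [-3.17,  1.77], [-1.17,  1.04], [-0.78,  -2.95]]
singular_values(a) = [4.5, 2.83]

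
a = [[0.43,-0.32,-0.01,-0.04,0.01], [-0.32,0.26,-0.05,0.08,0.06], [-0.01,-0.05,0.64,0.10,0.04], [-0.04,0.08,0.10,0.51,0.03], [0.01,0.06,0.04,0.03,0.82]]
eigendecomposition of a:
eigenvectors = [[-0.59, -0.33, 0.14, -0.7, -0.20], [-0.79, 0.10, -0.18, 0.52, 0.23], [-0.09, 0.42, -0.24, 0.08, -0.87], [0.09, -0.84, -0.21, 0.37, -0.32], [0.07, 0.02, -0.92, -0.32, 0.23]]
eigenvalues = [0.0, 0.44, 0.85, 0.7, 0.68]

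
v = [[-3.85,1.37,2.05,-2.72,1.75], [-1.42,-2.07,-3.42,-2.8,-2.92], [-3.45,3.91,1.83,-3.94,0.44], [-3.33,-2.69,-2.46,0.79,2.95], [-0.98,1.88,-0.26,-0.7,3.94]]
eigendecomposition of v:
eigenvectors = [[(0.35+0j), -0.32-0.09j, -0.32+0.09j, (-0.36+0j), (0.47+0j)], [(0.72+0j), (0.64+0j), 0.64-0.00j, (0.03+0j), (-0.26+0j)], [0.10+0.00j, -0.28-0.50j, (-0.28+0.5j), (-0.57+0j), (0.39+0j)], [0.59+0.00j, 0.29+0.04j, (0.29-0.04j), (0.74+0j), (-0.67+0j)], [(-0.06+0j), (-0.17-0.19j), (-0.17+0.19j), (0.07+0j), 0.32+0.00j]]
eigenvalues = [(-5.27+0j), (-0.35+3.54j), (-0.35-3.54j), (4.5+0j), (2.12+0j)]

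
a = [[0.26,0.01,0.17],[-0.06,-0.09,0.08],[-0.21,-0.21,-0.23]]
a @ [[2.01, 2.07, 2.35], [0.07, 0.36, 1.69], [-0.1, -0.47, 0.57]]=[[0.51, 0.46, 0.72], [-0.13, -0.19, -0.25], [-0.41, -0.40, -0.98]]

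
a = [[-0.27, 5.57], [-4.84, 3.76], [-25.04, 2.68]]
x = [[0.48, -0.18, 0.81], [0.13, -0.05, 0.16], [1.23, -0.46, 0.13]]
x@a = [[-19.54, 4.17], [-3.8, 0.96], [-1.36, 5.47]]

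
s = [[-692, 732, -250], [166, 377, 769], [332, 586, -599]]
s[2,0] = 332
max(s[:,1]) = 732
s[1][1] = 377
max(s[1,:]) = 769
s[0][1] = 732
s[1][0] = 166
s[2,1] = 586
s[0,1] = 732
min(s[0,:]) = -692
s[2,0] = 332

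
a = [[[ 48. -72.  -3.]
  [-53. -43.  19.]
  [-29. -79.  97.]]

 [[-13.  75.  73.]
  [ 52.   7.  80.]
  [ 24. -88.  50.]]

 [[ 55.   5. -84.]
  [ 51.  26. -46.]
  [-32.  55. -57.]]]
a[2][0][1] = 5.0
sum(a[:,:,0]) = 103.0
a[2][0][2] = -84.0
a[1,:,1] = [75.0, 7.0, -88.0]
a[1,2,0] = 24.0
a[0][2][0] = -29.0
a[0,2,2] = 97.0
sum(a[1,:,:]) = 260.0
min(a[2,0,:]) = -84.0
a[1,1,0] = 52.0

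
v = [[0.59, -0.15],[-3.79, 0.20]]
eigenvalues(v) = [1.17, -0.38]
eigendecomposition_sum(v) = [[0.73, -0.11], [-2.86, 0.44]] + [[-0.14,-0.04], [-0.93,-0.24]]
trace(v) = 0.79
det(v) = -0.45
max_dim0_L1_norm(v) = 4.38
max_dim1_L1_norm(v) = 3.99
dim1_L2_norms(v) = [0.61, 3.8]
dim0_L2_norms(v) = [3.84, 0.25]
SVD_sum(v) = [[0.60, -0.03], [-3.79, 0.22]] + [[-0.01,-0.12], [-0.00,-0.02]]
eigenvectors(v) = [[0.25, 0.15], [-0.97, 0.99]]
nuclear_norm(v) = 3.96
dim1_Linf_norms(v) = [0.59, 3.79]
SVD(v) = [[-0.16, 0.99], [0.99, 0.16]] @ diag([3.84199829109917, 0.11725668932328313]) @ [[-1.0, 0.06],[-0.06, -1.0]]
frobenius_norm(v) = 3.84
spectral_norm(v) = 3.84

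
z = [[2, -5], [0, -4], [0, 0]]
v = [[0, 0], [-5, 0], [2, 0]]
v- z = [[-2, 5], [-5, 4], [2, 0]]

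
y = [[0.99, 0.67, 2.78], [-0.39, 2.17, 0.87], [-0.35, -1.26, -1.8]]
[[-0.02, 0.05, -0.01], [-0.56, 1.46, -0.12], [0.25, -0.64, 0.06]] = y @ [[0.09, -0.25, 0.02], [-0.25, 0.65, -0.05], [0.02, -0.05, 0.00]]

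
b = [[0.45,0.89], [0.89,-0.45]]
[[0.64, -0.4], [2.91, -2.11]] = b@[[2.89, -2.07], [-0.74, 0.6]]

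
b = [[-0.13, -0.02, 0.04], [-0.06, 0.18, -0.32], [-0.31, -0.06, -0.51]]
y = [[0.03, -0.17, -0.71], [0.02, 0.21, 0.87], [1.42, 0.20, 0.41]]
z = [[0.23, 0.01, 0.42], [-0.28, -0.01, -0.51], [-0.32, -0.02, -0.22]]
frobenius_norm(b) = 0.72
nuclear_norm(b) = 1.00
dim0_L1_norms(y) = [1.47, 0.58, 1.99]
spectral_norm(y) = 1.57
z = y @ b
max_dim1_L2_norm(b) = 0.6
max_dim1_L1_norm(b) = 0.88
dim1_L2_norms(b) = [0.14, 0.37, 0.6]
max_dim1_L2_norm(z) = 0.58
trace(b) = -0.46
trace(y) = 0.65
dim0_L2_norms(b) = [0.34, 0.19, 0.6]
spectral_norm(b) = 0.67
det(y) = -0.00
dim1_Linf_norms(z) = [0.42, 0.51, 0.32]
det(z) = 0.00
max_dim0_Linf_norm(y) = 1.42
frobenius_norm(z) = 0.85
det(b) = 0.02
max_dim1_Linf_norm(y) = 1.42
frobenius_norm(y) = 1.89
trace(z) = 0.00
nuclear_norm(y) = 2.62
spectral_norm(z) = 0.83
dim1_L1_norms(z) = [0.66, 0.8, 0.56]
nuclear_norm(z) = 0.99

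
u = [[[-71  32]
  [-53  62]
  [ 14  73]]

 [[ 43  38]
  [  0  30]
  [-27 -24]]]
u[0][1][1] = 62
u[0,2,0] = 14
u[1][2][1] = -24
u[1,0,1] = 38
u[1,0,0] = 43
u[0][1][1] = 62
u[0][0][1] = 32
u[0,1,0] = -53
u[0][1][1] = 62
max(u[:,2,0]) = 14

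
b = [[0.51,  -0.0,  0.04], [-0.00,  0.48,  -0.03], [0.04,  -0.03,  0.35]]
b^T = [[0.51, -0.0, 0.04], [-0.0, 0.48, -0.03], [0.04, -0.03, 0.35]]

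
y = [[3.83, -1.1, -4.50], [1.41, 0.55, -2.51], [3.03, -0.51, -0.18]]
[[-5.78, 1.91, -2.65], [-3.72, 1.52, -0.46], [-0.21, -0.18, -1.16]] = y @ [[-0.07, -0.03, -0.25],[-0.47, 0.37, 0.72],[1.34, -0.54, 0.20]]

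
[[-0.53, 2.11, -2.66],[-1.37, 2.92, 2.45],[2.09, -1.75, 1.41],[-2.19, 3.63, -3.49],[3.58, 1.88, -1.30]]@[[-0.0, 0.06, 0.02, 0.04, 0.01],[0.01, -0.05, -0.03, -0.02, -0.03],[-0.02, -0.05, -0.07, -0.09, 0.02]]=[[0.07,-0.00,0.11,0.18,-0.12], [-0.02,-0.35,-0.29,-0.33,-0.05], [-0.05,0.14,-0.00,-0.01,0.10], [0.11,-0.14,0.09,0.15,-0.20], [0.04,0.19,0.11,0.22,-0.05]]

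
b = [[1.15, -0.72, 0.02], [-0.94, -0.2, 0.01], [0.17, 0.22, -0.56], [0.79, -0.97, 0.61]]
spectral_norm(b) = 1.97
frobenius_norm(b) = 2.26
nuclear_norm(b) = 3.42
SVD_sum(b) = [[1.07, -0.72, 0.3], [-0.53, 0.35, -0.15], [-0.09, 0.06, -0.02], [1.05, -0.71, 0.29]] + [[0.12, 0.12, -0.13], [-0.35, -0.36, 0.39], [0.31, 0.32, -0.34], [-0.27, -0.28, 0.3]] + [[-0.04,  -0.12,  -0.15], [-0.06,  -0.19,  -0.23], [-0.05,  -0.16,  -0.19], [0.00,  0.02,  0.02]]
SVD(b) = [[-0.67, 0.21, -0.44], [0.33, -0.64, -0.69], [0.05, 0.56, -0.57], [-0.66, -0.49, 0.06]] @ diag([1.9722019993158442, 1.0025955085169953, 0.44522075445348896]) @ [[-0.81, 0.54, -0.23], [0.55, 0.57, -0.61], [0.20, 0.62, 0.76]]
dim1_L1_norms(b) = [1.89, 1.15, 0.95, 2.37]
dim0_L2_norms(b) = [1.69, 1.24, 0.83]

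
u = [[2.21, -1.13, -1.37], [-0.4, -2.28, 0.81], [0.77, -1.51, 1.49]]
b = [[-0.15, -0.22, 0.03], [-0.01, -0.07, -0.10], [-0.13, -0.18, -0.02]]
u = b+[[2.36,-0.91,-1.40], [-0.39,-2.21,0.91], [0.9,-1.33,1.51]]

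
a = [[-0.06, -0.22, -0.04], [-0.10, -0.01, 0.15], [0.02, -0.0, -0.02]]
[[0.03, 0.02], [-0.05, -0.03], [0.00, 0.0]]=a @[[-0.18, -0.13], [0.01, 0.01], [-0.43, -0.31]]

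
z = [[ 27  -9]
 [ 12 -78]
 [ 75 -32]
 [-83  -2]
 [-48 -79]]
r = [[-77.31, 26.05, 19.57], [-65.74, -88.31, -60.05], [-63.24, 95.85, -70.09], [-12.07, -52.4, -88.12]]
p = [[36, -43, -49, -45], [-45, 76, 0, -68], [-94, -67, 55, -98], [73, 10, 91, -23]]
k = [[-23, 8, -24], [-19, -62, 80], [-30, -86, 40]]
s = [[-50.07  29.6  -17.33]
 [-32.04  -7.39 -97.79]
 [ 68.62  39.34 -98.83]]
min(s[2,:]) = -98.83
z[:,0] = [27, 12, 75, -83, -48]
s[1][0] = -32.04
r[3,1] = -52.4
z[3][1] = -2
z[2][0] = 75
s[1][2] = -97.79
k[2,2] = 40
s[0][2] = -17.33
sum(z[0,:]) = 18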